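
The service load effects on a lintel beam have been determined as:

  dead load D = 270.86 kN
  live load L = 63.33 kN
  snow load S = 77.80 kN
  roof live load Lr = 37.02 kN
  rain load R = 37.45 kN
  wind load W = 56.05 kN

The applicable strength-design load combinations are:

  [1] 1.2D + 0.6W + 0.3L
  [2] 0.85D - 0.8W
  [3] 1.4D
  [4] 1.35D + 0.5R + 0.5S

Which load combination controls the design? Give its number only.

[1] 1.2(270.86) + 0.6(56.05) + 0.3(63.33) = 325.03 + 33.63 + 19.00 = 377.66
[2] 0.85(270.86) - 0.8(56.05) = 230.23 - 44.84 = 185.39
[3] 1.4(270.86) = 379.20
[4] 1.35(270.86) + 0.5(37.45) + 0.5(77.80) = 365.66 + 18.73 + 38.90 = 423.29
The largest value is 423.29 kN from combination 4.

Combination 4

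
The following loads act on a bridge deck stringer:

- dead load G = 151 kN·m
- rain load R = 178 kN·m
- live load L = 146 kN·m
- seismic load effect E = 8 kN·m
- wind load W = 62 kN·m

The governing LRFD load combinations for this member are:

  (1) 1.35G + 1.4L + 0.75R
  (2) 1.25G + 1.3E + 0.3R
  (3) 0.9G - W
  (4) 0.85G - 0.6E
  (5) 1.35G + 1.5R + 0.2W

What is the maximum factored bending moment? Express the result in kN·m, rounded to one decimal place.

(1) 1.35(151) + 1.4(146) + 0.75(178) = 203.9 + 204.4 + 133.5 = 541.8
(2) 1.25(151) + 1.3(8) + 0.3(178) = 188.8 + 10.4 + 53.4 = 252.6
(3) 0.9(151) - 1.0(62) = 135.9 - 62.0 = 73.9
(4) 0.85(151) - 0.6(8) = 128.4 - 4.8 = 123.6
(5) 1.35(151) + 1.5(178) + 0.2(62) = 203.9 + 267.0 + 12.4 = 483.3
Combination 1 governs: M_u = 541.8 kN·m.

541.8 kN·m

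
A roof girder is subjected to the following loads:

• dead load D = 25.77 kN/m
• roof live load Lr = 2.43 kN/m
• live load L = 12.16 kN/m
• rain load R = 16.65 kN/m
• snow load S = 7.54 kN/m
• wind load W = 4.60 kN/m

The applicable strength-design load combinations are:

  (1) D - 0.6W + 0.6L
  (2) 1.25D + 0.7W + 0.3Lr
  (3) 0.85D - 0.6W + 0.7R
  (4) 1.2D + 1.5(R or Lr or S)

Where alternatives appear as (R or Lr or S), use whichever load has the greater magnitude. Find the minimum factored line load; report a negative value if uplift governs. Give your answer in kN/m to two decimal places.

(R or Lr or S) → R = 16.65 kN/m.
(1) 1.0(25.77) - 0.6(4.60) + 0.6(12.16) = 25.77 - 2.76 + 7.30 = 30.31
(2) 1.25(25.77) + 0.7(4.60) + 0.3(2.43) = 32.21 + 3.22 + 0.73 = 36.16
(3) 0.85(25.77) - 0.6(4.60) + 0.7(16.65) = 21.90 - 2.76 + 11.66 = 30.80
(4) 1.2(25.77) + 1.5(16.65) = 30.92 + 24.98 = 55.90
Combination 1 gives the minimum: 30.31 kN/m.

30.31 kN/m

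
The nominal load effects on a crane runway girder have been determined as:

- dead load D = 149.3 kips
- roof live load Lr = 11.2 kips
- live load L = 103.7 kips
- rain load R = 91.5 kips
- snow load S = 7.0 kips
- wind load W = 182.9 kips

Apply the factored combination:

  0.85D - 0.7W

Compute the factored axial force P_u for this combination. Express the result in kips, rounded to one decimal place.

0.85(149.3) - 0.7(182.9) = 126.9 - 128.0 = -1.1
P_u = -1.1 kips.

-1.1 kips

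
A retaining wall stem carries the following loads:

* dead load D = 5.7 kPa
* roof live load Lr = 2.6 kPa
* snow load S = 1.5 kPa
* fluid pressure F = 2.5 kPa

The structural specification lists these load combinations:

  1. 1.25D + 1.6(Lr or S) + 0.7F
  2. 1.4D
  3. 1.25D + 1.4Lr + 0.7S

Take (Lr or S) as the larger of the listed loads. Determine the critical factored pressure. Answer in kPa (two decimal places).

13.04 kPa

(Lr or S) → Lr = 2.6 kPa.
1. 1.25(5.7) + 1.6(2.6) + 0.7(2.5) = 7.13 + 4.16 + 1.75 = 13.04
2. 1.4(5.7) = 7.98
3. 1.25(5.7) + 1.4(2.6) + 0.7(1.5) = 7.13 + 3.64 + 1.05 = 11.82
Maximum is from combination 1.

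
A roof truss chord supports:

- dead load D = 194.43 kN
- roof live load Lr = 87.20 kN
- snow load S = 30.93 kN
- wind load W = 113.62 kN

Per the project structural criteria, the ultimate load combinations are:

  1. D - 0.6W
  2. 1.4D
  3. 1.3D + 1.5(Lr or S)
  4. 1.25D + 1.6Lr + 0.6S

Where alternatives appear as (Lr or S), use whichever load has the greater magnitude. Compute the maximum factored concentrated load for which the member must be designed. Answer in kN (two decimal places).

(Lr or S) → Lr = 87.20 kN.
1. 1.0(194.43) - 0.6(113.62) = 194.43 - 68.17 = 126.26
2. 1.4(194.43) = 272.20
3. 1.3(194.43) + 1.5(87.20) = 252.76 + 130.80 = 383.56
4. 1.25(194.43) + 1.6(87.20) + 0.6(30.93) = 243.04 + 139.52 + 18.56 = 401.12
Combination 4 governs: P_u = 401.12 kN.

401.12 kN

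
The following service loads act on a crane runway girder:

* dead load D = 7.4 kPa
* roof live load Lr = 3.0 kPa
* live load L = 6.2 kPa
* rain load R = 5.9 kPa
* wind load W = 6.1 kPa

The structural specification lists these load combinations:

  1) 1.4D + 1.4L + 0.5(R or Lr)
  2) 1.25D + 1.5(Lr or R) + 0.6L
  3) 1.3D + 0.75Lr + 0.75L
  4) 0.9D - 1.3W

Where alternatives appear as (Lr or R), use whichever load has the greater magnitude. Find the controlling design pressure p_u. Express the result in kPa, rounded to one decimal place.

(R or Lr) → R = 5.9 kPa; (Lr or R) → R = 5.9 kPa.
1) 1.4(7.4) + 1.4(6.2) + 0.5(5.9) = 22.0
2) 1.25(7.4) + 1.5(5.9) + 0.6(6.2) = 21.8
3) 1.3(7.4) + 0.75(3.0) + 0.75(6.2) = 16.5
4) 0.9(7.4) - 1.3(6.1) = -1.3
Combination 1 governs: p_u = 22.0 kPa.

22.0 kPa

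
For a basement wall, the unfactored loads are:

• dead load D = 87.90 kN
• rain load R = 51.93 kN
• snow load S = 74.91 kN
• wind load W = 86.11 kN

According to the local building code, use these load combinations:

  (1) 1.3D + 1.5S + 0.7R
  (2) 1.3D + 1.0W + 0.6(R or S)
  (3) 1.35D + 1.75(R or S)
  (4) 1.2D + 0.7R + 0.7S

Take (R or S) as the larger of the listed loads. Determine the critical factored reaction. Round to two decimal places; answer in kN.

262.99 kN

(R or S) → S = 74.91 kN.
(1) 1.3(87.90) + 1.5(74.91) + 0.7(51.93) = 114.27 + 112.37 + 36.35 = 262.99
(2) 1.3(87.90) + 1.0(86.11) + 0.6(74.91) = 114.27 + 86.11 + 44.95 = 245.33
(3) 1.35(87.90) + 1.75(74.91) = 118.67 + 131.09 = 249.76
(4) 1.2(87.90) + 0.7(51.93) + 0.7(74.91) = 105.48 + 36.35 + 52.44 = 194.27
The controlling combination is 1, giving 262.99 kN.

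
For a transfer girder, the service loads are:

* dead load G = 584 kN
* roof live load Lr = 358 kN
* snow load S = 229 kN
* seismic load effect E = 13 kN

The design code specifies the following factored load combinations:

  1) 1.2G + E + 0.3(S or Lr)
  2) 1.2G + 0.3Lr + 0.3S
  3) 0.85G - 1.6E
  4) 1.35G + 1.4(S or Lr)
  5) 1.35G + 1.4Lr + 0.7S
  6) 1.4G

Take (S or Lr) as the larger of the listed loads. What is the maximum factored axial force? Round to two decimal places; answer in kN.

(S or Lr) → Lr = 358 kN.
1) 1.2(584) + 1.0(13) + 0.3(358) = 821.20
2) 1.2(584) + 0.3(358) + 0.3(229) = 876.90
3) 0.85(584) - 1.6(13) = 475.60
4) 1.35(584) + 1.4(358) = 1289.60
5) 1.35(584) + 1.4(358) + 0.7(229) = 1449.90
6) 1.4(584) = 817.60
Combination 5 governs: N_u = 1449.90 kN.

1449.90 kN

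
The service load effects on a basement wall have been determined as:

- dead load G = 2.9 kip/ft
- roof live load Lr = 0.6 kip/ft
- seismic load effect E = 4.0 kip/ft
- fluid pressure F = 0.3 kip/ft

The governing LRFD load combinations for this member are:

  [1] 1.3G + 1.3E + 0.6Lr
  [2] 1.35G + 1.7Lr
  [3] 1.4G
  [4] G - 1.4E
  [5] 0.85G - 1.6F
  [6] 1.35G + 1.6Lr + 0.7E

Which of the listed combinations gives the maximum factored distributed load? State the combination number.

[1] 1.3(2.9) + 1.3(4.0) + 0.6(0.6) = 9.3
[2] 1.35(2.9) + 1.7(0.6) = 3.9 + 1.0 = 4.9
[3] 1.4(2.9) = 4.1
[4] 1.0(2.9) - 1.4(4.0) = 2.9 - 5.6 = -2.7
[5] 0.85(2.9) - 1.6(0.3) = 2.5 - 0.5 = 2.0
[6] 1.35(2.9) + 1.6(0.6) + 0.7(4.0) = 3.9 + 1.0 + 2.8 = 7.7
The largest value is 9.3 kip/ft from combination 1.

Combination 1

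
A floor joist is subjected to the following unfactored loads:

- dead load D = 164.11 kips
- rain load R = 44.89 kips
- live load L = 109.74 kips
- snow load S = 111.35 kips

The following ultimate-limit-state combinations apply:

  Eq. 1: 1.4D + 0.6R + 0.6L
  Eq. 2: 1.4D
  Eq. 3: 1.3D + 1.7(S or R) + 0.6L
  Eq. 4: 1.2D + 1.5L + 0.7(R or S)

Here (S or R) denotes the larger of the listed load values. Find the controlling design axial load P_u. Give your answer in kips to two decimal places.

468.48 kips

(S or R) → S = 111.35 kips; (R or S) → S = 111.35 kips.
Eq. 1: 1.4(164.11) + 0.6(44.89) + 0.6(109.74) = 322.53
Eq. 2: 1.4(164.11) = 229.75
Eq. 3: 1.3(164.11) + 1.7(111.35) + 0.6(109.74) = 468.48
Eq. 4: 1.2(164.11) + 1.5(109.74) + 0.7(111.35) = 439.49
The controlling combination is 3, giving 468.48 kips.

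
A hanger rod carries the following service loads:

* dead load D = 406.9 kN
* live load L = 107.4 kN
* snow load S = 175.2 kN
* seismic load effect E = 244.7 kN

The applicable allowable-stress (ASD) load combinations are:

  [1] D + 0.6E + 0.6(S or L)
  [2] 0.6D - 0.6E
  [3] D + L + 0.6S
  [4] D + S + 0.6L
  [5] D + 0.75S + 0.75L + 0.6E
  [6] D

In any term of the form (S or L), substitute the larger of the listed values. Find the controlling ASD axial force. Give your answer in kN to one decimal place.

(S or L) → S = 175.2 kN.
[1] 1.0(406.9) + 0.6(244.7) + 0.6(175.2) = 406.9 + 146.8 + 105.1 = 658.8
[2] 0.6(406.9) - 0.6(244.7) = 244.1 - 146.8 = 97.3
[3] 1.0(406.9) + 1.0(107.4) + 0.6(175.2) = 406.9 + 107.4 + 105.1 = 619.4
[4] 1.0(406.9) + 1.0(175.2) + 0.6(107.4) = 406.9 + 175.2 + 64.4 = 646.5
[5] 1.0(406.9) + 0.75(175.2) + 0.75(107.4) + 0.6(244.7) = 406.9 + 131.4 + 80.6 + 146.8 = 765.7
[6] 1.0(406.9) = 406.9
Maximum is from combination 5.

765.7 kN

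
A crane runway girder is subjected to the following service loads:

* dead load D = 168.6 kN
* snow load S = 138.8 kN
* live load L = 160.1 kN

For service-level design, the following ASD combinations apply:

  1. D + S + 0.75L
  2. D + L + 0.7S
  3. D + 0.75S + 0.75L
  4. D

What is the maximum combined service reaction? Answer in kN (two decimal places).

1. 1.0(168.6) + 1.0(138.8) + 0.75(160.1) = 168.60 + 138.80 + 120.08 = 427.48
2. 1.0(168.6) + 1.0(160.1) + 0.7(138.8) = 168.60 + 160.10 + 97.16 = 425.86
3. 1.0(168.6) + 0.75(138.8) + 0.75(160.1) = 168.60 + 104.10 + 120.08 = 392.78
4. 1.0(168.6) = 168.60
Combination 1 governs: V = 427.48 kN.

427.48 kN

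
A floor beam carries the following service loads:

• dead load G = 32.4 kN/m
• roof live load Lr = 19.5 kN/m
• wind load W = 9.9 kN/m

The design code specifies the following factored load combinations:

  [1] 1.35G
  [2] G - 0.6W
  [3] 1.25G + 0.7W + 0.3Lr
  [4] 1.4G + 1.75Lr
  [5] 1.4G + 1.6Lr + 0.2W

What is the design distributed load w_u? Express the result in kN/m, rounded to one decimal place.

[1] 1.35(32.4) = 43.7
[2] 1.0(32.4) - 0.6(9.9) = 26.5
[3] 1.25(32.4) + 0.7(9.9) + 0.3(19.5) = 53.3
[4] 1.4(32.4) + 1.75(19.5) = 79.5
[5] 1.4(32.4) + 1.6(19.5) + 0.2(9.9) = 78.5
Maximum is from combination 4.

79.5 kN/m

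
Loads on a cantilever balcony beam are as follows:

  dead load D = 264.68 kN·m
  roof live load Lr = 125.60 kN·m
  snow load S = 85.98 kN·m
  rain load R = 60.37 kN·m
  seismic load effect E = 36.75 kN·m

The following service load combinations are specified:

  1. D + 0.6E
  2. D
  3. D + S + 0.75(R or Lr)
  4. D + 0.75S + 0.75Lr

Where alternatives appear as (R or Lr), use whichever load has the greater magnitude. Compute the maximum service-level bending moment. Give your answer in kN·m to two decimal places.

(R or Lr) → Lr = 125.60 kN·m.
1. 1.0(264.68) + 0.6(36.75) = 286.73
2. 1.0(264.68) = 264.68
3. 1.0(264.68) + 1.0(85.98) + 0.75(125.60) = 444.86
4. 1.0(264.68) + 0.75(85.98) + 0.75(125.60) = 423.37
Combination 3 governs: M = 444.86 kN·m.

444.86 kN·m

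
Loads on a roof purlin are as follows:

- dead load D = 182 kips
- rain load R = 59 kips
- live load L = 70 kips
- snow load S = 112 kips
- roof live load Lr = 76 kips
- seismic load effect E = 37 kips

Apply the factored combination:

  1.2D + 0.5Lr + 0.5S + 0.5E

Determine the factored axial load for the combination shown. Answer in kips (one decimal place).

1.2(182) + 0.5(76) + 0.5(112) + 0.5(37) = 218.4 + 38.0 + 56.0 + 18.5 = 330.9
P_u = 330.9 kips.

330.9 kips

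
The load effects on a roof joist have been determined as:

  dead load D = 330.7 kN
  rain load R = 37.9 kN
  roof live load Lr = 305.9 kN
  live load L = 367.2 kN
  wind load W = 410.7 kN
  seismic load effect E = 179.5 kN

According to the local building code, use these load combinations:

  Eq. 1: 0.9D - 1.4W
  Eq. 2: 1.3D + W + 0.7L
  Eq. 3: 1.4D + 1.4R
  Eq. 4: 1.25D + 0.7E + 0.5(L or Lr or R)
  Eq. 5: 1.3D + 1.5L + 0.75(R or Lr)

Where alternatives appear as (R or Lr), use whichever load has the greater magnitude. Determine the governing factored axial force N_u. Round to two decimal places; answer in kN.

1210.14 kN

(L or Lr or R) → L = 367.2 kN; (R or Lr) → Lr = 305.9 kN.
Eq. 1: 0.9(330.7) - 1.4(410.7) = -277.35
Eq. 2: 1.3(330.7) + 1.0(410.7) + 0.7(367.2) = 1097.65
Eq. 3: 1.4(330.7) + 1.4(37.9) = 516.04
Eq. 4: 1.25(330.7) + 0.7(179.5) + 0.5(367.2) = 722.63
Eq. 5: 1.3(330.7) + 1.5(367.2) + 0.75(305.9) = 1210.14
Maximum is from combination 5.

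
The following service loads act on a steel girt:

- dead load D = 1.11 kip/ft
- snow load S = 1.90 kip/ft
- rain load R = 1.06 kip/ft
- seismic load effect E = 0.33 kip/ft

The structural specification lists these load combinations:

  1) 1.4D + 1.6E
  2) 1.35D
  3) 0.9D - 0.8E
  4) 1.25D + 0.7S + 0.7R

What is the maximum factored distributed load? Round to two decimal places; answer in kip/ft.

1) 1.4(1.11) + 1.6(0.33) = 1.55 + 0.53 = 2.08
2) 1.35(1.11) = 1.50
3) 0.9(1.11) - 0.8(0.33) = 1.00 - 0.26 = 0.74
4) 1.25(1.11) + 0.7(1.90) + 0.7(1.06) = 1.39 + 1.33 + 0.74 = 3.46
Maximum is from combination 4.

3.46 kip/ft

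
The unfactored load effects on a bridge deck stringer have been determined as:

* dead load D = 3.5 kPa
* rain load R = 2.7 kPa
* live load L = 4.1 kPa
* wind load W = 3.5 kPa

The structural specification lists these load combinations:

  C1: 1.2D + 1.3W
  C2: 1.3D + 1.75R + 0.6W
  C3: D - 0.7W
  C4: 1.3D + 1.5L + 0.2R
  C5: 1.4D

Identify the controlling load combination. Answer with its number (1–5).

Combination 2

C1: 1.2(3.5) + 1.3(3.5) = 8.8
C2: 1.3(3.5) + 1.75(2.7) + 0.6(3.5) = 11.4
C3: 1.0(3.5) - 0.7(3.5) = 1.1
C4: 1.3(3.5) + 1.5(4.1) + 0.2(2.7) = 11.2
C5: 1.4(3.5) = 4.9
The largest value is 11.4 kPa from combination 2.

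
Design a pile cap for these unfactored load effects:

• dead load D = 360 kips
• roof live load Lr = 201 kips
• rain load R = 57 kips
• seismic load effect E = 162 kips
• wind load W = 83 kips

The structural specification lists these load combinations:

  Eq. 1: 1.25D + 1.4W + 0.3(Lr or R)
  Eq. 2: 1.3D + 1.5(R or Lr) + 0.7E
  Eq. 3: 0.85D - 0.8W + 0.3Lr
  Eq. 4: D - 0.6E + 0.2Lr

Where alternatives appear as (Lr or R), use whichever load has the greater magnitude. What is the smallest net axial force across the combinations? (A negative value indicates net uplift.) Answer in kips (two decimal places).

(Lr or R) → Lr = 201 kips; (R or Lr) → Lr = 201 kips.
Eq. 1: 1.25(360) + 1.4(83) + 0.3(201) = 450.00 + 116.20 + 60.30 = 626.50
Eq. 2: 1.3(360) + 1.5(201) + 0.7(162) = 468.00 + 301.50 + 113.40 = 882.90
Eq. 3: 0.85(360) - 0.8(83) + 0.3(201) = 306.00 - 66.40 + 60.30 = 299.90
Eq. 4: 1.0(360) - 0.6(162) + 0.2(201) = 360.00 - 97.20 + 40.20 = 303.00
Combination 3 gives the minimum: 299.90 kips.

299.90 kips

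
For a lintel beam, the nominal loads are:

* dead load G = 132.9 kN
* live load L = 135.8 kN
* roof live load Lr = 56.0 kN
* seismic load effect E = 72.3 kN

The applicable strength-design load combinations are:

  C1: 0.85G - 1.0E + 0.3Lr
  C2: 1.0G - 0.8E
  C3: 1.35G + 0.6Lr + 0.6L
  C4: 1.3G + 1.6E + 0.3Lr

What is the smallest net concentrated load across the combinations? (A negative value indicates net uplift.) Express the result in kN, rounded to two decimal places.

C1: 0.85(132.9) - 1.0(72.3) + 0.3(56.0) = 112.97 - 72.30 + 16.80 = 57.47
C2: 1.0(132.9) - 0.8(72.3) = 132.90 - 57.84 = 75.06
C3: 1.35(132.9) + 0.6(56.0) + 0.6(135.8) = 179.42 + 33.60 + 81.48 = 294.50
C4: 1.3(132.9) + 1.6(72.3) + 0.3(56.0) = 172.77 + 115.68 + 16.80 = 305.25
Combination 1 gives the minimum: 57.47 kN.

57.47 kN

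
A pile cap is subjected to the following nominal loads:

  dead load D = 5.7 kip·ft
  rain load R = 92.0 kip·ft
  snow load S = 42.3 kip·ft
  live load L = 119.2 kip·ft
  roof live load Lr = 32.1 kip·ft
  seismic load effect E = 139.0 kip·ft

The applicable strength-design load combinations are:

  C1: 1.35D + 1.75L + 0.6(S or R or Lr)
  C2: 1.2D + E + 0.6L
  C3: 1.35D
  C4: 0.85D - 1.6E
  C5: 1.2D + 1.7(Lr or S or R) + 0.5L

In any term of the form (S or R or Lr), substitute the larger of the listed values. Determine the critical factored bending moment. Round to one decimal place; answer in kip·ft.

271.5 kip·ft

(S or R or Lr) → R = 92.0 kip·ft; (Lr or S or R) → R = 92.0 kip·ft.
C1: 1.35(5.7) + 1.75(119.2) + 0.6(92.0) = 271.5
C2: 1.2(5.7) + 1.0(139.0) + 0.6(119.2) = 217.4
C3: 1.35(5.7) = 7.7
C4: 0.85(5.7) - 1.6(139.0) = -217.6
C5: 1.2(5.7) + 1.7(92.0) + 0.5(119.2) = 222.8
The controlling combination is 1, giving 271.5 kip·ft.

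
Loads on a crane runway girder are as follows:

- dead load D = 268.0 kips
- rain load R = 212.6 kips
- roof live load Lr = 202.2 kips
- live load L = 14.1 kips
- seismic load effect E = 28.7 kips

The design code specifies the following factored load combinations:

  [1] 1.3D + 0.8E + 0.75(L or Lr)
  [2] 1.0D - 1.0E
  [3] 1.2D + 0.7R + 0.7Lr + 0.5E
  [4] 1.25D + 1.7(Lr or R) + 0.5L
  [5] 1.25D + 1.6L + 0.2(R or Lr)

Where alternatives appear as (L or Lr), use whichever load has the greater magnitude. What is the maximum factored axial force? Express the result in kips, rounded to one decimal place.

703.5 kips

(L or Lr) → Lr = 202.2 kips; (Lr or R) → R = 212.6 kips; (R or Lr) → R = 212.6 kips.
[1] 1.3(268.0) + 0.8(28.7) + 0.75(202.2) = 523.0
[2] 1.0(268.0) - 1.0(28.7) = 268.0 - 28.7 = 239.3
[3] 1.2(268.0) + 0.7(212.6) + 0.7(202.2) + 0.5(28.7) = 321.6 + 148.8 + 141.5 + 14.4 = 626.3
[4] 1.25(268.0) + 1.7(212.6) + 0.5(14.1) = 335.0 + 361.4 + 7.1 = 703.5
[5] 1.25(268.0) + 1.6(14.1) + 0.2(212.6) = 335.0 + 22.6 + 42.5 = 400.1
Combination 4 governs: P_u = 703.5 kips.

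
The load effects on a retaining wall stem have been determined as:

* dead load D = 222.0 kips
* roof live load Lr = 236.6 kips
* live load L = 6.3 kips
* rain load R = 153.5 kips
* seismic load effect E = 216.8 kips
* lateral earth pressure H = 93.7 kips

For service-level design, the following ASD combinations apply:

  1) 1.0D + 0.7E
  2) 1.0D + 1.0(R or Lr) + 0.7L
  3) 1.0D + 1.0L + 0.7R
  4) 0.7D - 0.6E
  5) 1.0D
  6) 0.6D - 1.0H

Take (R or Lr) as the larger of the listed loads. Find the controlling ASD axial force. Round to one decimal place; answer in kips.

463.0 kips

(R or Lr) → Lr = 236.6 kips.
1) 1.0(222.0) + 0.7(216.8) = 373.8
2) 1.0(222.0) + 1.0(236.6) + 0.7(6.3) = 463.0
3) 1.0(222.0) + 1.0(6.3) + 0.7(153.5) = 335.8
4) 0.7(222.0) - 0.6(216.8) = 25.3
5) 1.0(222.0) = 222.0
6) 0.6(222.0) - 1.0(93.7) = 39.5
The controlling combination is 2, giving 463.0 kips.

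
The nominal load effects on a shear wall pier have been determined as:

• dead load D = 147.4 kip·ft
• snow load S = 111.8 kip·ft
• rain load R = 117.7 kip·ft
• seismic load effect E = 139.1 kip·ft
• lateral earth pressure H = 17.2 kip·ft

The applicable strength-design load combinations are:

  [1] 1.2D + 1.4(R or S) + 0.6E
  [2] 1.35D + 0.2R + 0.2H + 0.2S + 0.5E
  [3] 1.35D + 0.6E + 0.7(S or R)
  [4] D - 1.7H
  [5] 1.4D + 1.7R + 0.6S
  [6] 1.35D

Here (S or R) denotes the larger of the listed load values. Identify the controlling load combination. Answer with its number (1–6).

(R or S) → R = 117.7 kip·ft; (S or R) → R = 117.7 kip·ft.
[1] 1.2(147.4) + 1.4(117.7) + 0.6(139.1) = 425.1
[2] 1.35(147.4) + 0.2(117.7) + 0.2(17.2) + 0.2(111.8) + 0.5(139.1) = 199.0 + 23.5 + 3.4 + 22.4 + 69.6 = 317.9
[3] 1.35(147.4) + 0.6(139.1) + 0.7(117.7) = 364.8
[4] 1.0(147.4) - 1.7(17.2) = 147.4 - 29.2 = 118.2
[5] 1.4(147.4) + 1.7(117.7) + 0.6(111.8) = 473.5
[6] 1.35(147.4) = 199.0
The largest value is 473.5 kip·ft from combination 5.

Combination 5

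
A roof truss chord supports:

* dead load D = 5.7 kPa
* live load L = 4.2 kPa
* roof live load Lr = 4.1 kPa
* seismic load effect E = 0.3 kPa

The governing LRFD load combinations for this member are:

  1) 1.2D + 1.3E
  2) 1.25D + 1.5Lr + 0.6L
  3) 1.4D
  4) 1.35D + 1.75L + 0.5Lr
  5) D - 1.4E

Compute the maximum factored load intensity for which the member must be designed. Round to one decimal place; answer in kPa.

17.1 kPa

1) 1.2(5.7) + 1.3(0.3) = 7.2
2) 1.25(5.7) + 1.5(4.1) + 0.6(4.2) = 15.8
3) 1.4(5.7) = 8.0
4) 1.35(5.7) + 1.75(4.2) + 0.5(4.1) = 17.1
5) 1.0(5.7) - 1.4(0.3) = 5.3
Maximum is from combination 4.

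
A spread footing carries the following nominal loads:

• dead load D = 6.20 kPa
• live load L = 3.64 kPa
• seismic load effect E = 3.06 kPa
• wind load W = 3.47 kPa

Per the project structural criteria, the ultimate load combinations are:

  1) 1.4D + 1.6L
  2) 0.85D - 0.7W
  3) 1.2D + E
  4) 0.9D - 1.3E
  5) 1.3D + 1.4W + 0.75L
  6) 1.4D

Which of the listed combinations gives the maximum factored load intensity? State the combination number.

1) 1.4(6.20) + 1.6(3.64) = 8.68 + 5.82 = 14.50
2) 0.85(6.20) - 0.7(3.47) = 5.27 - 2.43 = 2.84
3) 1.2(6.20) + 1.0(3.06) = 7.44 + 3.06 = 10.50
4) 0.9(6.20) - 1.3(3.06) = 5.58 - 3.98 = 1.60
5) 1.3(6.20) + 1.4(3.47) + 0.75(3.64) = 8.06 + 4.86 + 2.73 = 15.65
6) 1.4(6.20) = 8.68
The largest value is 15.65 kPa from combination 5.

Combination 5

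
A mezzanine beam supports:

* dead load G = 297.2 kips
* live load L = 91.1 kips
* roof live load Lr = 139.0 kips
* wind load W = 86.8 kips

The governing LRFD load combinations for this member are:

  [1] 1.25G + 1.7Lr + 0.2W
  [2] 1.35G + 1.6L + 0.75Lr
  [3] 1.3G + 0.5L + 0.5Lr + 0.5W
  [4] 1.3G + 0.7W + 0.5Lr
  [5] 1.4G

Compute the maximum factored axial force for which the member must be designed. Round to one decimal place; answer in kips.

[1] 1.25(297.2) + 1.7(139.0) + 0.2(86.8) = 371.5 + 236.3 + 17.4 = 625.2
[2] 1.35(297.2) + 1.6(91.1) + 0.75(139.0) = 651.2
[3] 1.3(297.2) + 0.5(91.1) + 0.5(139.0) + 0.5(86.8) = 544.8
[4] 1.3(297.2) + 0.7(86.8) + 0.5(139.0) = 516.6
[5] 1.4(297.2) = 416.1
Combination 2 governs: P_u = 651.2 kips.

651.2 kips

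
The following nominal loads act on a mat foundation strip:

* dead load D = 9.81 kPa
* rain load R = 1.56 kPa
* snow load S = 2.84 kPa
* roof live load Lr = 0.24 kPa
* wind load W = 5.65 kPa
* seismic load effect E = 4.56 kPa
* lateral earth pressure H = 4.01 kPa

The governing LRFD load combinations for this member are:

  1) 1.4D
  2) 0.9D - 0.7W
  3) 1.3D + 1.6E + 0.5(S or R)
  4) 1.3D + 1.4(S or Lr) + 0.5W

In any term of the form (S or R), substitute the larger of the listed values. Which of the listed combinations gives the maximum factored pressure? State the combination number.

(S or R) → S = 2.84 kPa; (S or Lr) → S = 2.84 kPa.
1) 1.4(9.81) = 13.73
2) 0.9(9.81) - 0.7(5.65) = 8.83 - 3.96 = 4.87
3) 1.3(9.81) + 1.6(4.56) + 0.5(2.84) = 12.75 + 7.30 + 1.42 = 21.47
4) 1.3(9.81) + 1.4(2.84) + 0.5(5.65) = 19.55
The largest value is 21.47 kPa from combination 3.

Combination 3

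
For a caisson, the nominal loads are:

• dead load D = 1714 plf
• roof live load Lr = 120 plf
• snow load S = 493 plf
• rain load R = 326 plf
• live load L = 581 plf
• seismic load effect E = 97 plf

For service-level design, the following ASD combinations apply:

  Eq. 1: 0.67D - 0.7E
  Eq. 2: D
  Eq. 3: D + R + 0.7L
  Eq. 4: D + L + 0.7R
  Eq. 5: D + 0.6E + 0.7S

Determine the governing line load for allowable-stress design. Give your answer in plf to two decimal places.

Eq. 1: 0.67(1714) - 0.7(97) = 1080.48
Eq. 2: 1.0(1714) = 1714.00
Eq. 3: 1.0(1714) + 1.0(326) + 0.7(581) = 2446.70
Eq. 4: 1.0(1714) + 1.0(581) + 0.7(326) = 2523.20
Eq. 5: 1.0(1714) + 0.6(97) + 0.7(493) = 2117.30
Maximum is from combination 4.

2523.20 plf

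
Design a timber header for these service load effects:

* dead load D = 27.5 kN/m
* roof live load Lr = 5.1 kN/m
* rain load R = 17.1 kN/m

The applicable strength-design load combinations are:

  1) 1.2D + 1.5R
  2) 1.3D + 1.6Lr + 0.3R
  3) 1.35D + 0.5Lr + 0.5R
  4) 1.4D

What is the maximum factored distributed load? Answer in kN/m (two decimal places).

58.65 kN/m

1) 1.2(27.5) + 1.5(17.1) = 33.00 + 25.65 = 58.65
2) 1.3(27.5) + 1.6(5.1) + 0.3(17.1) = 35.75 + 8.16 + 5.13 = 49.04
3) 1.35(27.5) + 0.5(5.1) + 0.5(17.1) = 37.13 + 2.55 + 8.55 = 48.23
4) 1.4(27.5) = 38.50
Maximum is from combination 1.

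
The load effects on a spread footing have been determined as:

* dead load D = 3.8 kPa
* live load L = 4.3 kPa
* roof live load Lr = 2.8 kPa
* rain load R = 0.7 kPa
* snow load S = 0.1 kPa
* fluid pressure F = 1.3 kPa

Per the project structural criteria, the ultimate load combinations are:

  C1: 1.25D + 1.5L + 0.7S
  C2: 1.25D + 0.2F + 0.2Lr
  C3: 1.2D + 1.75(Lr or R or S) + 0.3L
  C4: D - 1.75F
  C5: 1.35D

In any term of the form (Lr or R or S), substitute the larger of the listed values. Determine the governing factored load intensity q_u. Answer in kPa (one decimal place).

(Lr or R or S) → Lr = 2.8 kPa.
C1: 1.25(3.8) + 1.5(4.3) + 0.7(0.1) = 11.3
C2: 1.25(3.8) + 0.2(1.3) + 0.2(2.8) = 5.6
C3: 1.2(3.8) + 1.75(2.8) + 0.3(4.3) = 4.6 + 4.9 + 1.3 = 10.8
C4: 1.0(3.8) - 1.75(1.3) = 3.8 - 2.3 = 1.5
C5: 1.35(3.8) = 5.1
The controlling combination is 1, giving 11.3 kPa.

11.3 kPa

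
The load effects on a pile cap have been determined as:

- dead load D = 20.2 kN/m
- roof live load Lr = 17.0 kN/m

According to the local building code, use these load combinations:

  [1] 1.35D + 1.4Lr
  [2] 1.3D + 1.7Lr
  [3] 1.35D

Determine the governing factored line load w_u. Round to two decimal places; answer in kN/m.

[1] 1.35(20.2) + 1.4(17.0) = 51.07
[2] 1.3(20.2) + 1.7(17.0) = 55.16
[3] 1.35(20.2) = 27.27
The controlling combination is 2, giving 55.16 kN/m.

55.16 kN/m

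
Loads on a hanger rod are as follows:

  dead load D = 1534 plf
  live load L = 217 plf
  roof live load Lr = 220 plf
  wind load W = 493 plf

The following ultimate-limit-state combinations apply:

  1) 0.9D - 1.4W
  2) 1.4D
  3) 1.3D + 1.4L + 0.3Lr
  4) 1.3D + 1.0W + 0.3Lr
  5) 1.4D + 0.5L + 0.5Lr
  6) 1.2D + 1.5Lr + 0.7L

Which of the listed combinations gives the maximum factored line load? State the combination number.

Combination 4

1) 0.9(1534) - 1.4(493) = 690.40
2) 1.4(1534) = 2147.60
3) 1.3(1534) + 1.4(217) + 0.3(220) = 2364.00
4) 1.3(1534) + 1.0(493) + 0.3(220) = 2553.20
5) 1.4(1534) + 0.5(217) + 0.5(220) = 2366.10
6) 1.2(1534) + 1.5(220) + 0.7(217) = 2322.70
The largest value is 2553.20 plf from combination 4.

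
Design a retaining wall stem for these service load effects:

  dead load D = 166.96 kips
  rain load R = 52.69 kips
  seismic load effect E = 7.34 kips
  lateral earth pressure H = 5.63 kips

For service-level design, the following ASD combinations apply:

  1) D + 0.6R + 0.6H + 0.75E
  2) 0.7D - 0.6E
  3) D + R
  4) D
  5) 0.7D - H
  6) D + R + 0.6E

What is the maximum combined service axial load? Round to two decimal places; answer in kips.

224.05 kips

1) 1.0(166.96) + 0.6(52.69) + 0.6(5.63) + 0.75(7.34) = 166.96 + 31.61 + 3.38 + 5.51 = 207.46
2) 0.7(166.96) - 0.6(7.34) = 116.87 - 4.40 = 112.47
3) 1.0(166.96) + 1.0(52.69) = 166.96 + 52.69 = 219.65
4) 1.0(166.96) = 166.96
5) 0.7(166.96) - 1.0(5.63) = 116.87 - 5.63 = 111.24
6) 1.0(166.96) + 1.0(52.69) + 0.6(7.34) = 166.96 + 52.69 + 4.40 = 224.05
Combination 6 governs: P = 224.05 kips.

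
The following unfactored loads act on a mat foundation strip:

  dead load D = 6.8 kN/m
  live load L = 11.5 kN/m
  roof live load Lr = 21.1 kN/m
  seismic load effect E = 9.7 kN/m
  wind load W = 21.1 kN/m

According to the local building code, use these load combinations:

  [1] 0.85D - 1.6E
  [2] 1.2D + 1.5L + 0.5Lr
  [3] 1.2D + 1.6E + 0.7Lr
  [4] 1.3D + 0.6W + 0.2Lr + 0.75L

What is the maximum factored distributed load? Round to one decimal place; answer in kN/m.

38.5 kN/m

[1] 0.85(6.8) - 1.6(9.7) = -9.7
[2] 1.2(6.8) + 1.5(11.5) + 0.5(21.1) = 36.0
[3] 1.2(6.8) + 1.6(9.7) + 0.7(21.1) = 38.5
[4] 1.3(6.8) + 0.6(21.1) + 0.2(21.1) + 0.75(11.5) = 34.3
Combination 3 governs: w_u = 38.5 kN/m.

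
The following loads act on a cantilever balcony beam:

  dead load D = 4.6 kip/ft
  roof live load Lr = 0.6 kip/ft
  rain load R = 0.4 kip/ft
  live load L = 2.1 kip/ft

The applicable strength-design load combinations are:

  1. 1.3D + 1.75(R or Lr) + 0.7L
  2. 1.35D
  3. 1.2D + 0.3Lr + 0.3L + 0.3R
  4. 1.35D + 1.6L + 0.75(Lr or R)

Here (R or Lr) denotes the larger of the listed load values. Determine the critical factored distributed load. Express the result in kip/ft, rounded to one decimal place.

10.0 kip/ft

(R or Lr) → Lr = 0.6 kip/ft; (Lr or R) → Lr = 0.6 kip/ft.
1. 1.3(4.6) + 1.75(0.6) + 0.7(2.1) = 8.5
2. 1.35(4.6) = 6.2
3. 1.2(4.6) + 0.3(0.6) + 0.3(2.1) + 0.3(0.4) = 6.5
4. 1.35(4.6) + 1.6(2.1) + 0.75(0.6) = 10.0
Maximum is from combination 4.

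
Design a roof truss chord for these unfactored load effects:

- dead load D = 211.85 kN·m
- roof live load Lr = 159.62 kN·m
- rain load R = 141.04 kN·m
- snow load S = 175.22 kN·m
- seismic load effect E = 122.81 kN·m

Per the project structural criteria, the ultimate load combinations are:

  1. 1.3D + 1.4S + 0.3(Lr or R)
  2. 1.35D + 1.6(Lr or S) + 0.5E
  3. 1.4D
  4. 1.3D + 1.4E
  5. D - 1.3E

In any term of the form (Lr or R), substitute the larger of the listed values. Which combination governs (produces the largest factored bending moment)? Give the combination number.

Combination 2

(Lr or R) → Lr = 159.62 kN·m; (Lr or S) → S = 175.22 kN·m.
1. 1.3(211.85) + 1.4(175.22) + 0.3(159.62) = 568.60
2. 1.35(211.85) + 1.6(175.22) + 0.5(122.81) = 627.75
3. 1.4(211.85) = 296.59
4. 1.3(211.85) + 1.4(122.81) = 447.34
5. 1.0(211.85) - 1.3(122.81) = 52.20
The largest value is 627.75 kN·m from combination 2.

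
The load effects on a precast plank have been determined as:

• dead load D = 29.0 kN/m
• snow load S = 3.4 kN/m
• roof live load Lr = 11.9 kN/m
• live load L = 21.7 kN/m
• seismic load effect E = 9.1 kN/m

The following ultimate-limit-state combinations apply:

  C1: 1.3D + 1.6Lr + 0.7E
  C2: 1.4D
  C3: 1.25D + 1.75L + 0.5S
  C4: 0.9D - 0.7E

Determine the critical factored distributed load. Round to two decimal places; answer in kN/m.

C1: 1.3(29.0) + 1.6(11.9) + 0.7(9.1) = 37.70 + 19.04 + 6.37 = 63.11
C2: 1.4(29.0) = 40.60
C3: 1.25(29.0) + 1.75(21.7) + 0.5(3.4) = 36.25 + 37.98 + 1.70 = 75.93
C4: 0.9(29.0) - 0.7(9.1) = 26.10 - 6.37 = 19.73
Combination 3 governs: w_u = 75.93 kN/m.

75.93 kN/m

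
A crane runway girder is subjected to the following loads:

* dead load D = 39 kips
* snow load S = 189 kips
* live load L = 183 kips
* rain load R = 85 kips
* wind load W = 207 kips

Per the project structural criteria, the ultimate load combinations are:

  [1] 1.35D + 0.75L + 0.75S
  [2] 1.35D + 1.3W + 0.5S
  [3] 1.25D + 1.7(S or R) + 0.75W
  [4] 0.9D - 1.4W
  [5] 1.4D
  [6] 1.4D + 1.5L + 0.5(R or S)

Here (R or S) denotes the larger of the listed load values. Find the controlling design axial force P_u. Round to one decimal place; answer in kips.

525.3 kips

(S or R) → S = 189 kips; (R or S) → S = 189 kips.
[1] 1.35(39) + 0.75(183) + 0.75(189) = 331.7
[2] 1.35(39) + 1.3(207) + 0.5(189) = 52.7 + 269.1 + 94.5 = 416.3
[3] 1.25(39) + 1.7(189) + 0.75(207) = 525.3
[4] 0.9(39) - 1.4(207) = 35.1 - 289.8 = -254.7
[5] 1.4(39) = 54.6
[6] 1.4(39) + 1.5(183) + 0.5(189) = 54.6 + 274.5 + 94.5 = 423.6
Combination 3 governs: P_u = 525.3 kips.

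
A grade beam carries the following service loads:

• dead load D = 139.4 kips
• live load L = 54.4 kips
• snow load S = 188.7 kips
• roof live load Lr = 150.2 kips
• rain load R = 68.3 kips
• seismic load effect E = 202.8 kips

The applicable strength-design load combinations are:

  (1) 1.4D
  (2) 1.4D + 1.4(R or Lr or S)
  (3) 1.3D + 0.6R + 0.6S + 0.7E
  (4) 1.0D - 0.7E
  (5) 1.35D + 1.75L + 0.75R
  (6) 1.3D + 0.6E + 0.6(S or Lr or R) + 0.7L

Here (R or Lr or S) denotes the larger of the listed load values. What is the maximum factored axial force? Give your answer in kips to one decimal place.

477.4 kips

(R or Lr or S) → S = 188.7 kips; (S or Lr or R) → S = 188.7 kips.
(1) 1.4(139.4) = 195.2
(2) 1.4(139.4) + 1.4(188.7) = 459.3
(3) 1.3(139.4) + 0.6(68.3) + 0.6(188.7) + 0.7(202.8) = 181.2 + 41.0 + 113.2 + 142.0 = 477.4
(4) 1.0(139.4) - 0.7(202.8) = 139.4 - 142.0 = -2.6
(5) 1.35(139.4) + 1.75(54.4) + 0.75(68.3) = 188.2 + 95.2 + 51.2 = 334.6
(6) 1.3(139.4) + 0.6(202.8) + 0.6(188.7) + 0.7(54.4) = 181.2 + 121.7 + 113.2 + 38.1 = 454.2
The controlling combination is 3, giving 477.4 kips.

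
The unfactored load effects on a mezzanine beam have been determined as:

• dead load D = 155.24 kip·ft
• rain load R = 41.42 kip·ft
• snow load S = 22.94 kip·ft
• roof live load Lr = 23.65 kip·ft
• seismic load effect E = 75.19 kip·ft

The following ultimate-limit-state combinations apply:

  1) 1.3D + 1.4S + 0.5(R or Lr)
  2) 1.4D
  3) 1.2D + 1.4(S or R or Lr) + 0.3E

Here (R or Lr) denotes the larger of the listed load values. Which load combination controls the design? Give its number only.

(R or Lr) → R = 41.42 kip·ft; (S or R or Lr) → R = 41.42 kip·ft.
1) 1.3(155.24) + 1.4(22.94) + 0.5(41.42) = 254.64
2) 1.4(155.24) = 217.34
3) 1.2(155.24) + 1.4(41.42) + 0.3(75.19) = 266.83
The largest value is 266.83 kip·ft from combination 3.

Combination 3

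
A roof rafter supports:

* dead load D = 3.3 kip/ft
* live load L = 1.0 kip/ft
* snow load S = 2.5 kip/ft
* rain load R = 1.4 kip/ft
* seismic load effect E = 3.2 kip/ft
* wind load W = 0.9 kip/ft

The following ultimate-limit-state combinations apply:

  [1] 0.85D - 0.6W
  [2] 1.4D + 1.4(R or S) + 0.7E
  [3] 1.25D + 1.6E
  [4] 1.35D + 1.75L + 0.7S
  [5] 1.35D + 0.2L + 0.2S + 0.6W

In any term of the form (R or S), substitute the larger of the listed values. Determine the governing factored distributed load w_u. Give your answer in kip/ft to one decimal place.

(R or S) → S = 2.5 kip/ft.
[1] 0.85(3.3) - 0.6(0.9) = 2.8 - 0.5 = 2.3
[2] 1.4(3.3) + 1.4(2.5) + 0.7(3.2) = 10.4
[3] 1.25(3.3) + 1.6(3.2) = 4.1 + 5.1 = 9.2
[4] 1.35(3.3) + 1.75(1.0) + 0.7(2.5) = 8.0
[5] 1.35(3.3) + 0.2(1.0) + 0.2(2.5) + 0.6(0.9) = 4.5 + 0.2 + 0.5 + 0.5 = 5.7
The controlling combination is 2, giving 10.4 kip/ft.

10.4 kip/ft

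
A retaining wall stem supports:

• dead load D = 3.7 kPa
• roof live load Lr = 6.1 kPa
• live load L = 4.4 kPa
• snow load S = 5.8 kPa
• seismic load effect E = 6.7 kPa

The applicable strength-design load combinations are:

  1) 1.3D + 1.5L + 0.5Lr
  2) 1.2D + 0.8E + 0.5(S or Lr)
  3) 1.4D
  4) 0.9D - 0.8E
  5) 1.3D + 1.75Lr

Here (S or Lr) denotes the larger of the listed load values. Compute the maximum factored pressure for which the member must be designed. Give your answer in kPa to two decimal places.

(S or Lr) → Lr = 6.1 kPa.
1) 1.3(3.7) + 1.5(4.4) + 0.5(6.1) = 4.81 + 6.60 + 3.05 = 14.46
2) 1.2(3.7) + 0.8(6.7) + 0.5(6.1) = 4.44 + 5.36 + 3.05 = 12.85
3) 1.4(3.7) = 5.18
4) 0.9(3.7) - 0.8(6.7) = 3.33 - 5.36 = -2.03
5) 1.3(3.7) + 1.75(6.1) = 4.81 + 10.68 = 15.49
Maximum is from combination 5.

15.49 kPa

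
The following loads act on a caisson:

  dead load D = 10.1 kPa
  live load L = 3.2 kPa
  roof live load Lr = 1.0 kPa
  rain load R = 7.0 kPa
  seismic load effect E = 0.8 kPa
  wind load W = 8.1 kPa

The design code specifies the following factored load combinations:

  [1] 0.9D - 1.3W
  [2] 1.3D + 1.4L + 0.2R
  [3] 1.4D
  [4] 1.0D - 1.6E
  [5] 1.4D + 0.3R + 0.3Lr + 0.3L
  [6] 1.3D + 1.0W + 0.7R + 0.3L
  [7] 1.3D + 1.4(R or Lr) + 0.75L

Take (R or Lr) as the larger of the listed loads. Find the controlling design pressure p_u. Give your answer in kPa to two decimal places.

(R or Lr) → R = 7.0 kPa.
[1] 0.9(10.1) - 1.3(8.1) = 9.09 - 10.53 = -1.44
[2] 1.3(10.1) + 1.4(3.2) + 0.2(7.0) = 13.13 + 4.48 + 1.40 = 19.01
[3] 1.4(10.1) = 14.14
[4] 1.0(10.1) - 1.6(0.8) = 10.10 - 1.28 = 8.82
[5] 1.4(10.1) + 0.3(7.0) + 0.3(1.0) + 0.3(3.2) = 14.14 + 2.10 + 0.30 + 0.96 = 17.50
[6] 1.3(10.1) + 1.0(8.1) + 0.7(7.0) + 0.3(3.2) = 13.13 + 8.10 + 4.90 + 0.96 = 27.09
[7] 1.3(10.1) + 1.4(7.0) + 0.75(3.2) = 13.13 + 9.80 + 2.40 = 25.33
The controlling combination is 6, giving 27.09 kPa.

27.09 kPa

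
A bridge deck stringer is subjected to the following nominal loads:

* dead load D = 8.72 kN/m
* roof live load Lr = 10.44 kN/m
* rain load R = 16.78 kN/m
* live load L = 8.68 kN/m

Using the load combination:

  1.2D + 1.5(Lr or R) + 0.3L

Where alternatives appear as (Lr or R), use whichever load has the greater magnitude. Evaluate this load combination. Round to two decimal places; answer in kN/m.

(Lr or R) → R = 16.78 kN/m.
1.2(8.72) + 1.5(16.78) + 0.3(8.68) = 38.24
w_u = 38.24 kN/m.

38.24 kN/m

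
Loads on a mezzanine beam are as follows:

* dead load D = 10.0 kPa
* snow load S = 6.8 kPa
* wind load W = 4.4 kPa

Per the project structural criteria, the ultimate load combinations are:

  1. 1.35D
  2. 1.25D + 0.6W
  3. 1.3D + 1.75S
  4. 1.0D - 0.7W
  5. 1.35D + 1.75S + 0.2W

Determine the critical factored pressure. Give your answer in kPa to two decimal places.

26.28 kPa

1. 1.35(10.0) = 13.50
2. 1.25(10.0) + 0.6(4.4) = 12.50 + 2.64 = 15.14
3. 1.3(10.0) + 1.75(6.8) = 13.00 + 11.90 = 24.90
4. 1.0(10.0) - 0.7(4.4) = 10.00 - 3.08 = 6.92
5. 1.35(10.0) + 1.75(6.8) + 0.2(4.4) = 13.50 + 11.90 + 0.88 = 26.28
The controlling combination is 5, giving 26.28 kPa.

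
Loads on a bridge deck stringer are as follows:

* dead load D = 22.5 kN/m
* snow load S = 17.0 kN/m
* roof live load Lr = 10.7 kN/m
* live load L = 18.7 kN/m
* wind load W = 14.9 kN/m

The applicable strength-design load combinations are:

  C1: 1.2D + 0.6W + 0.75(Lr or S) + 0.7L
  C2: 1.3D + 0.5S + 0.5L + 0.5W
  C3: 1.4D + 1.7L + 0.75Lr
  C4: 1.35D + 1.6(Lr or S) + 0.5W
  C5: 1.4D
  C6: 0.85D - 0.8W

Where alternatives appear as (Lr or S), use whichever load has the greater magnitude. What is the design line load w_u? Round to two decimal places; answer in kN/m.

71.32 kN/m

(Lr or S) → S = 17.0 kN/m.
C1: 1.2(22.5) + 0.6(14.9) + 0.75(17.0) + 0.7(18.7) = 27.00 + 8.94 + 12.75 + 13.09 = 61.78
C2: 1.3(22.5) + 0.5(17.0) + 0.5(18.7) + 0.5(14.9) = 29.25 + 8.50 + 9.35 + 7.45 = 54.55
C3: 1.4(22.5) + 1.7(18.7) + 0.75(10.7) = 31.50 + 31.79 + 8.03 = 71.32
C4: 1.35(22.5) + 1.6(17.0) + 0.5(14.9) = 30.38 + 27.20 + 7.45 = 65.03
C5: 1.4(22.5) = 31.50
C6: 0.85(22.5) - 0.8(14.9) = 19.13 - 11.92 = 7.21
Maximum is from combination 3.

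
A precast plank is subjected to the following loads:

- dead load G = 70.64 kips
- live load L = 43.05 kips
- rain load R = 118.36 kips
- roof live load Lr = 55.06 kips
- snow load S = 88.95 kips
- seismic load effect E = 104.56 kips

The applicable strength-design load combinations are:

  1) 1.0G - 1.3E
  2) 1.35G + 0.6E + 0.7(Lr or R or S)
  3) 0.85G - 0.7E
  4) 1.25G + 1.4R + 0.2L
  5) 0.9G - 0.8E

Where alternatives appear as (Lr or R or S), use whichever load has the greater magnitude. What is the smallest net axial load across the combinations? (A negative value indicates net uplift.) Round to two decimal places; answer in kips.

-65.29 kips

(Lr or R or S) → R = 118.36 kips.
1) 1.0(70.64) - 1.3(104.56) = -65.29
2) 1.35(70.64) + 0.6(104.56) + 0.7(118.36) = 240.95
3) 0.85(70.64) - 0.7(104.56) = -13.15
4) 1.25(70.64) + 1.4(118.36) + 0.2(43.05) = 262.61
5) 0.9(70.64) - 0.8(104.56) = -20.07
Combination 1 gives the minimum: -65.29 kips.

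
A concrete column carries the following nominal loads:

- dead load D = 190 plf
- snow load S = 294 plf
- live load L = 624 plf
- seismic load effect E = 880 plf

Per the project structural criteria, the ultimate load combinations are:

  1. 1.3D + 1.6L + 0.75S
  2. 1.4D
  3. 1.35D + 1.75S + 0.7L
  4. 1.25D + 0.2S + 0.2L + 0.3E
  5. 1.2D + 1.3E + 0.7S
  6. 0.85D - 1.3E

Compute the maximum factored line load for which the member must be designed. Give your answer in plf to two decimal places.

1. 1.3(190) + 1.6(624) + 0.75(294) = 247.00 + 998.40 + 220.50 = 1465.90
2. 1.4(190) = 266.00
3. 1.35(190) + 1.75(294) + 0.7(624) = 256.50 + 514.50 + 436.80 = 1207.80
4. 1.25(190) + 0.2(294) + 0.2(624) + 0.3(880) = 237.50 + 58.80 + 124.80 + 264.00 = 685.10
5. 1.2(190) + 1.3(880) + 0.7(294) = 228.00 + 1144.00 + 205.80 = 1577.80
6. 0.85(190) - 1.3(880) = 161.50 - 1144.00 = -982.50
The controlling combination is 5, giving 1577.80 plf.

1577.80 plf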